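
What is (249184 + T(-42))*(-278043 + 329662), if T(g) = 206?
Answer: 12873262410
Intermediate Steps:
(249184 + T(-42))*(-278043 + 329662) = (249184 + 206)*(-278043 + 329662) = 249390*51619 = 12873262410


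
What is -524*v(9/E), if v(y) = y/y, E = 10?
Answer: -524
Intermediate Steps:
v(y) = 1
-524*v(9/E) = -524*1 = -524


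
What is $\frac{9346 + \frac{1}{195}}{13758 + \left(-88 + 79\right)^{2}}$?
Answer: $\frac{260353}{385515} \approx 0.67534$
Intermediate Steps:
$\frac{9346 + \frac{1}{195}}{13758 + \left(-88 + 79\right)^{2}} = \frac{9346 + \frac{1}{195}}{13758 + \left(-9\right)^{2}} = \frac{1822471}{195 \left(13758 + 81\right)} = \frac{1822471}{195 \cdot 13839} = \frac{1822471}{195} \cdot \frac{1}{13839} = \frac{260353}{385515}$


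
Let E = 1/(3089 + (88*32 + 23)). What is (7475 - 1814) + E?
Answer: 33558409/5928 ≈ 5661.0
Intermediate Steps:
E = 1/5928 (E = 1/(3089 + (2816 + 23)) = 1/(3089 + 2839) = 1/5928 ≈ 0.00016869)
(7475 - 1814) + E = (7475 - 1814) + 1/5928 = 5661 + 1/5928 = 33558409/5928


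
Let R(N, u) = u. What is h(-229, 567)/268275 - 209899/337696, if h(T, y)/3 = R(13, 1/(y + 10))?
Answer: -10830415491579/17424514189600 ≈ -0.62156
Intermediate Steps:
h(T, y) = 3/(10 + y) (h(T, y) = 3/(y + 10) = 3/(10 + y))
h(-229, 567)/268275 - 209899/337696 = (3/(10 + 567))/268275 - 209899/337696 = (3/577)*(1/268275) - 209899*1/337696 = (3*(1/577))*(1/268275) - 209899/337696 = (3/577)*(1/268275) - 209899/337696 = 1/51598225 - 209899/337696 = -10830415491579/17424514189600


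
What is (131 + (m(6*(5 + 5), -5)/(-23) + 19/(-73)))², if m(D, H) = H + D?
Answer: 46438957009/2819041 ≈ 16473.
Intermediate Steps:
m(D, H) = D + H
(131 + (m(6*(5 + 5), -5)/(-23) + 19/(-73)))² = (131 + ((6*(5 + 5) - 5)/(-23) + 19/(-73)))² = (131 + ((6*10 - 5)*(-1/23) + 19*(-1/73)))² = (131 + ((60 - 5)*(-1/23) - 19/73))² = (131 + (55*(-1/23) - 19/73))² = (131 + (-55/23 - 19/73))² = (131 - 4452/1679)² = (215497/1679)² = 46438957009/2819041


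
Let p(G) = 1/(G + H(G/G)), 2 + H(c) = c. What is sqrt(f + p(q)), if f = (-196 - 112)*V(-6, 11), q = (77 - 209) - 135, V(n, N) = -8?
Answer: sqrt(44243517)/134 ≈ 49.639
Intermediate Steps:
H(c) = -2 + c
q = -267 (q = -132 - 135 = -267)
f = 2464 (f = (-196 - 112)*(-8) = -308*(-8) = 2464)
p(G) = 1/(-1 + G) (p(G) = 1/(G + (-2 + G/G)) = 1/(G + (-2 + 1)) = 1/(G - 1) = 1/(-1 + G))
sqrt(f + p(q)) = sqrt(2464 + 1/(-1 - 267)) = sqrt(2464 + 1/(-268)) = sqrt(2464 - 1/268) = sqrt(660351/268) = sqrt(44243517)/134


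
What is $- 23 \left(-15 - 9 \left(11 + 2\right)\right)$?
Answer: $3036$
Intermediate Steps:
$- 23 \left(-15 - 9 \left(11 + 2\right)\right) = - 23 \left(-15 - 117\right) = \left(-23\right) \left(-132\right) = 3036$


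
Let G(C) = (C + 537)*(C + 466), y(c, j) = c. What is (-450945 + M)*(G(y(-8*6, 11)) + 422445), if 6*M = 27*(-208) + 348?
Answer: -283223892081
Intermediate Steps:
G(C) = (466 + C)*(537 + C) (G(C) = (537 + C)*(466 + C) = (466 + C)*(537 + C))
M = -878 (M = (27*(-208) + 348)/6 = (-5616 + 348)/6 = (⅙)*(-5268) = -878)
(-450945 + M)*(G(y(-8*6, 11)) + 422445) = (-450945 - 878)*((250242 + (-8*6)² + 1003*(-8*6)) + 422445) = -451823*((250242 + (-48)² + 1003*(-48)) + 422445) = -451823*((250242 + 2304 - 48144) + 422445) = -451823*(204402 + 422445) = -451823*626847 = -283223892081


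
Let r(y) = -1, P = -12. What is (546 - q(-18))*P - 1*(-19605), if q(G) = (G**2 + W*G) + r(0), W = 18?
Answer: 13041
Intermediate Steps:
q(G) = -1 + G**2 + 18*G (q(G) = (G**2 + 18*G) - 1 = -1 + G**2 + 18*G)
(546 - q(-18))*P - 1*(-19605) = (546 - (-1 + (-18)**2 + 18*(-18)))*(-12) - 1*(-19605) = (546 - (-1 + 324 - 324))*(-12) + 19605 = (546 - 1*(-1))*(-12) + 19605 = (546 + 1)*(-12) + 19605 = 547*(-12) + 19605 = -6564 + 19605 = 13041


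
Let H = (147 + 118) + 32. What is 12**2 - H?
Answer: -153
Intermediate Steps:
H = 297 (H = 265 + 32 = 297)
12**2 - H = 12**2 - 1*297 = 144 - 297 = -153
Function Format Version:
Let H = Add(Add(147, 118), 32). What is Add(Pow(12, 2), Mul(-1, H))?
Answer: -153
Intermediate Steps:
H = 297 (H = Add(265, 32) = 297)
Add(Pow(12, 2), Mul(-1, H)) = Add(Pow(12, 2), Mul(-1, 297)) = Add(144, -297) = -153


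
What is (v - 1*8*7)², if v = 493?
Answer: 190969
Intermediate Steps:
(v - 1*8*7)² = (493 - 1*8*7)² = (493 - 8*7)² = (493 - 56)² = 437² = 190969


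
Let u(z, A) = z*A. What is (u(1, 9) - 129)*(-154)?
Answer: 18480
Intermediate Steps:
u(z, A) = A*z
(u(1, 9) - 129)*(-154) = (9*1 - 129)*(-154) = (9 - 129)*(-154) = -120*(-154) = 18480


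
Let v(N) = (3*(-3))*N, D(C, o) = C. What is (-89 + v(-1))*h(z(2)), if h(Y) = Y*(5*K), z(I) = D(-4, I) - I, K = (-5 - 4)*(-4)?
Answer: 86400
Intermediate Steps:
K = 36 (K = -9*(-4) = 36)
v(N) = -9*N
z(I) = -4 - I
h(Y) = 180*Y (h(Y) = Y*(5*36) = Y*180 = 180*Y)
(-89 + v(-1))*h(z(2)) = (-89 - 9*(-1))*(180*(-4 - 1*2)) = (-89 + 9)*(180*(-4 - 2)) = -14400*(-6) = -80*(-1080) = 86400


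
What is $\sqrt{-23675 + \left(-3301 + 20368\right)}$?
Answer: $4 i \sqrt{413} \approx 81.29 i$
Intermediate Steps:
$\sqrt{-23675 + \left(-3301 + 20368\right)} = \sqrt{-23675 + 17067} = \sqrt{-6608} = 4 i \sqrt{413}$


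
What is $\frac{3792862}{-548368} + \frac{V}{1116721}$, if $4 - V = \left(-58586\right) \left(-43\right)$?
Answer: $- \frac{2808507010447}{306187030664} \approx -9.1725$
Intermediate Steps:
$V = -2519194$ ($V = 4 - \left(-58586\right) \left(-43\right) = 4 - 2519198 = -2519194$)
$\frac{3792862}{-548368} + \frac{V}{1116721} = \frac{3792862}{-548368} - \frac{2519194}{1116721} = 3792862 \left(- \frac{1}{548368}\right) - \frac{2519194}{1116721} = - \frac{1896431}{274184} - \frac{2519194}{1116721} = - \frac{2808507010447}{306187030664}$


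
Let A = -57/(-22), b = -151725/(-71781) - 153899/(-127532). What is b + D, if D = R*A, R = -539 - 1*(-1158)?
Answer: 53943754195209/33566039804 ≈ 1607.1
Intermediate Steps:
R = 619 (R = -539 + 1158 = 619)
b = 10132272273/3051458164 (b = -151725*(-1/71781) - 153899*(-1/127532) = 50575/23927 + 153899/127532 = 10132272273/3051458164 ≈ 3.3205)
A = 57/22 (A = -57*(-1/22) = 57/22 ≈ 2.5909)
D = 35283/22 (D = 619*(57/22) = 35283/22 ≈ 1603.8)
b + D = 10132272273/3051458164 + 35283/22 = 53943754195209/33566039804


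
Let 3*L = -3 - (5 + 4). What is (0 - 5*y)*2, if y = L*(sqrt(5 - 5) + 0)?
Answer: 0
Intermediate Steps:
L = -4 (L = (-3 - (5 + 4))/3 = (-3 - 1*9)/3 = (-3 - 9)/3 = (1/3)*(-12) = -4)
y = 0 (y = -4*(sqrt(5 - 5) + 0) = -4*(sqrt(0) + 0) = -4*(0 + 0) = -4*0 = 0)
(0 - 5*y)*2 = (0 - 5*0)*2 = (0 + 0)*2 = 0*2 = 0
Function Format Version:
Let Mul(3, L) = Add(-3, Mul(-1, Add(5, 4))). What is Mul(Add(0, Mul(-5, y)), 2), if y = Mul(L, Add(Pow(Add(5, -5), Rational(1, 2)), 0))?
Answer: 0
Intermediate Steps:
L = -4 (L = Mul(Rational(1, 3), Add(-3, Mul(-1, Add(5, 4)))) = Mul(Rational(1, 3), Add(-3, Mul(-1, 9))) = Mul(Rational(1, 3), Add(-3, -9)) = Mul(Rational(1, 3), -12) = -4)
y = 0 (y = Mul(-4, Add(Pow(Add(5, -5), Rational(1, 2)), 0)) = Mul(-4, Add(Pow(0, Rational(1, 2)), 0)) = Mul(-4, Add(0, 0)) = Mul(-4, 0) = 0)
Mul(Add(0, Mul(-5, y)), 2) = Mul(Add(0, Mul(-5, 0)), 2) = Mul(Add(0, 0), 2) = Mul(0, 2) = 0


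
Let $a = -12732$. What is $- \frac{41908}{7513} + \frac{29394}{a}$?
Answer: $- \frac{125734963}{15942586} \approx -7.8867$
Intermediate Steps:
$- \frac{41908}{7513} + \frac{29394}{a} = - \frac{41908}{7513} + \frac{29394}{-12732} = \left(-41908\right) \frac{1}{7513} + 29394 \left(- \frac{1}{12732}\right) = - \frac{41908}{7513} - \frac{4899}{2122} = - \frac{125734963}{15942586}$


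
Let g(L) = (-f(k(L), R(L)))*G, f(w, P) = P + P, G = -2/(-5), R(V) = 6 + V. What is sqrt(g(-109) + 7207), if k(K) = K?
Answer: sqrt(182235)/5 ≈ 85.378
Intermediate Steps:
G = 2/5 (G = -2*(-1/5) = 2/5 ≈ 0.40000)
f(w, P) = 2*P
g(L) = -24/5 - 4*L/5 (g(L) = -2*(6 + L)*(2/5) = -(12 + 2*L)*(2/5) = (-12 - 2*L)*(2/5) = -24/5 - 4*L/5)
sqrt(g(-109) + 7207) = sqrt((-24/5 - 4/5*(-109)) + 7207) = sqrt((-24/5 + 436/5) + 7207) = sqrt(412/5 + 7207) = sqrt(36447/5) = sqrt(182235)/5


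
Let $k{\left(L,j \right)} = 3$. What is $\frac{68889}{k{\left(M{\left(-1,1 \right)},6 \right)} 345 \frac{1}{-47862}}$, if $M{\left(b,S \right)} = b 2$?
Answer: $- \frac{366351702}{115} \approx -3.1857 \cdot 10^{6}$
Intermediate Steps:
$M{\left(b,S \right)} = 2 b$
$\frac{68889}{k{\left(M{\left(-1,1 \right)},6 \right)} 345 \frac{1}{-47862}} = \frac{68889}{3 \cdot 345 \frac{1}{-47862}} = \frac{68889}{1035 \left(- \frac{1}{47862}\right)} = \frac{68889}{- \frac{115}{5318}} = 68889 \left(- \frac{5318}{115}\right) = - \frac{366351702}{115}$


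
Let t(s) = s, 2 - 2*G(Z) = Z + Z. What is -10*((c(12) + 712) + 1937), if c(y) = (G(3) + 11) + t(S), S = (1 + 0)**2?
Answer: -26590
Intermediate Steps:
G(Z) = 1 - Z (G(Z) = 1 - (Z + Z)/2 = 1 - Z)
S = 1 (S = 1**2 = 1)
c(y) = 10 (c(y) = ((1 - 1*3) + 11) + 1 = ((1 - 3) + 11) + 1 = (-2 + 11) + 1 = 9 + 1 = 10)
-10*((c(12) + 712) + 1937) = -10*((10 + 712) + 1937) = -10*(722 + 1937) = -10*2659 = -26590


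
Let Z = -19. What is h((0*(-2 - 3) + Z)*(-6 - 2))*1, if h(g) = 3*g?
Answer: 456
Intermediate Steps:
h((0*(-2 - 3) + Z)*(-6 - 2))*1 = (3*((0*(-2 - 3) - 19)*(-6 - 2)))*1 = (3*((0*(-5) - 19)*(-8)))*1 = (3*((0 - 19)*(-8)))*1 = (3*(-19*(-8)))*1 = (3*152)*1 = 456*1 = 456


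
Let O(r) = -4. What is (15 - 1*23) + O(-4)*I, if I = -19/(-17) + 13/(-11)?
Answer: -1448/187 ≈ -7.7433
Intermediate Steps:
I = -12/187 (I = -19*(-1/17) + 13*(-1/11) = 19/17 - 13/11 = -12/187 ≈ -0.064171)
(15 - 1*23) + O(-4)*I = (15 - 1*23) - 4*(-12/187) = (15 - 23) + 48/187 = -8 + 48/187 = -1448/187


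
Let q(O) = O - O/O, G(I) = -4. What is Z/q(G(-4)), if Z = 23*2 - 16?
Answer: -6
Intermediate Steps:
q(O) = -1 + O (q(O) = O - 1*1 = O - 1 = -1 + O)
Z = 30 (Z = 46 - 16 = 30)
Z/q(G(-4)) = 30/(-1 - 4) = 30/(-5) = 30*(-1/5) = -6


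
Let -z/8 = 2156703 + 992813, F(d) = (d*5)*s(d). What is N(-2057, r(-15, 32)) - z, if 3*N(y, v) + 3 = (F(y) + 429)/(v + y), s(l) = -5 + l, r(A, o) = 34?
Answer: 152894086664/6069 ≈ 2.5193e+7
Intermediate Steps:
F(d) = 5*d*(-5 + d) (F(d) = (d*5)*(-5 + d) = (5*d)*(-5 + d) = 5*d*(-5 + d))
N(y, v) = -1 + (429 + 5*y*(-5 + y))/(3*(v + y)) (N(y, v) = -1 + ((5*y*(-5 + y) + 429)/(v + y))/3 = -1 + ((429 + 5*y*(-5 + y))/(v + y))/3 = -1 + (429 + 5*y*(-5 + y))/(3*(v + y)))
z = -25196128 (z = -8*(2156703 + 992813) = -8*3149516 = -25196128)
N(-2057, r(-15, 32)) - z = (143 - 1*34 - 28/3*(-2057) + (5/3)*(-2057)**2)/(34 - 2057) - 1*(-25196128) = (143 - 34 + 57596/3 + (5/3)*4231249)/(-2023) + 25196128 = -(143 - 34 + 57596/3 + 21156245/3)/2023 + 25196128 = -1/2023*21214168/3 + 25196128 = -21214168/6069 + 25196128 = 152894086664/6069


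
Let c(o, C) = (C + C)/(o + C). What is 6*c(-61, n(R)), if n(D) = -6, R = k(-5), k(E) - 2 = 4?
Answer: 72/67 ≈ 1.0746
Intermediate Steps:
k(E) = 6 (k(E) = 2 + 4 = 6)
R = 6
c(o, C) = 2*C/(C + o) (c(o, C) = (2*C)/(C + o) = 2*C/(C + o))
6*c(-61, n(R)) = 6*(2*(-6)/(-6 - 61)) = 6*(2*(-6)/(-67)) = 6*(2*(-6)*(-1/67)) = 6*(12/67) = 72/67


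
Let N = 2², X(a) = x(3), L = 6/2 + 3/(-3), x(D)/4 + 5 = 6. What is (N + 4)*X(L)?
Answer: 32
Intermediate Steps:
x(D) = 4 (x(D) = -20 + 4*6 = -20 + 24 = 4)
L = 2 (L = 6*(½) + 3*(-⅓) = 3 - 1 = 2)
X(a) = 4
N = 4
(N + 4)*X(L) = (4 + 4)*4 = 8*4 = 32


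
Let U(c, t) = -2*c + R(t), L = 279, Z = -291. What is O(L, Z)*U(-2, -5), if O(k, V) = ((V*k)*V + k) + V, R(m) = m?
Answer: -23625987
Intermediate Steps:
O(k, V) = V + k + k*V**2 (O(k, V) = (k*V**2 + k) + V = (k + k*V**2) + V = V + k + k*V**2)
U(c, t) = t - 2*c (U(c, t) = -2*c + t = t - 2*c)
O(L, Z)*U(-2, -5) = (-291 + 279 + 279*(-291)**2)*(-5 - 2*(-2)) = (-291 + 279 + 279*84681)*(-5 + 4) = (-291 + 279 + 23625999)*(-1) = 23625987*(-1) = -23625987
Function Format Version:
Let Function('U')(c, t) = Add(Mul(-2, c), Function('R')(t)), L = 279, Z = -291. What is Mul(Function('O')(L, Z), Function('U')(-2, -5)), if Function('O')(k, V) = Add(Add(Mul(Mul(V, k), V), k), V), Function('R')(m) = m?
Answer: -23625987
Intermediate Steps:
Function('O')(k, V) = Add(V, k, Mul(k, Pow(V, 2))) (Function('O')(k, V) = Add(Add(Mul(k, Pow(V, 2)), k), V) = Add(Add(k, Mul(k, Pow(V, 2))), V) = Add(V, k, Mul(k, Pow(V, 2))))
Function('U')(c, t) = Add(t, Mul(-2, c)) (Function('U')(c, t) = Add(Mul(-2, c), t) = Add(t, Mul(-2, c)))
Mul(Function('O')(L, Z), Function('U')(-2, -5)) = Mul(Add(-291, 279, Mul(279, Pow(-291, 2))), Add(-5, Mul(-2, -2))) = Mul(Add(-291, 279, Mul(279, 84681)), Add(-5, 4)) = Mul(Add(-291, 279, 23625999), -1) = Mul(23625987, -1) = -23625987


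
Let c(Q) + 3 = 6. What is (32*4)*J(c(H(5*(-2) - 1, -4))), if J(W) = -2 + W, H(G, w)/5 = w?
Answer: 128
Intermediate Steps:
H(G, w) = 5*w
c(Q) = 3 (c(Q) = -3 + 6 = 3)
(32*4)*J(c(H(5*(-2) - 1, -4))) = (32*4)*(-2 + 3) = 128*1 = 128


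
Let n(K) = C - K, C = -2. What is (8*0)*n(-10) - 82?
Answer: -82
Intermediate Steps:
n(K) = -2 - K
(8*0)*n(-10) - 82 = (8*0)*(-2 - 1*(-10)) - 82 = 0*(-2 + 10) - 82 = 0*8 - 82 = 0 - 82 = -82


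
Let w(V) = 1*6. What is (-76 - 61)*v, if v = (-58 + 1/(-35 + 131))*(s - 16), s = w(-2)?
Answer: -3813395/48 ≈ -79446.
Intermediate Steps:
w(V) = 6
s = 6
v = 27835/48 (v = (-58 + 1/(-35 + 131))*(6 - 16) = (-58 + 1/96)*(-10) = -5567/96*(-10) = 27835/48 ≈ 579.90)
(-76 - 61)*v = (-76 - 61)*(27835/48) = -137*27835/48 = -3813395/48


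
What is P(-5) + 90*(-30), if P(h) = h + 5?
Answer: -2700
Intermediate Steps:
P(h) = 5 + h
P(-5) + 90*(-30) = (5 - 5) + 90*(-30) = 0 - 2700 = -2700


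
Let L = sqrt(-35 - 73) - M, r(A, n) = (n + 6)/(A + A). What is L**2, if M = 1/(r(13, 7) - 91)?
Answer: -3538184/32761 + 24*I*sqrt(3)/181 ≈ -108.0 + 0.22966*I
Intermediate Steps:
r(A, n) = (6 + n)/(2*A) (r(A, n) = (6 + n)/((2*A)) = (6 + n)*(1/(2*A)) = (6 + n)/(2*A))
M = -2/181 (M = 1/((1/2)*(6 + 7)/13 - 91) = 1/((1/2)*(1/13)*13 - 91) = 1/(1/2 - 91) = 1/(-181/2) = -2/181 ≈ -0.011050)
L = 2/181 + 6*I*sqrt(3) (L = sqrt(-35 - 73) - 1*(-2/181) = sqrt(-108) + 2/181 = 6*I*sqrt(3) + 2/181 = 2/181 + 6*I*sqrt(3) ≈ 0.01105 + 10.392*I)
L**2 = (2/181 + 6*I*sqrt(3))**2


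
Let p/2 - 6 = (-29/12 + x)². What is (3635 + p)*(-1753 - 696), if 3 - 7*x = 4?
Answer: -31623547609/3528 ≈ -8.9636e+6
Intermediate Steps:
x = -⅐ (x = 3/7 - ⅐*4 = 3/7 - 4/7 = -⅐ ≈ -0.14286)
p = 88561/3528 (p = 12 + 2*(-29/12 - ⅐)² = 12 + 2*(-215/84)² = 12 + 2*(46225/7056) = 12 + 46225/3528 = 88561/3528 ≈ 25.102)
(3635 + p)*(-1753 - 696) = (3635 + 88561/3528)*(-1753 - 696) = (12912841/3528)*(-2449) = -31623547609/3528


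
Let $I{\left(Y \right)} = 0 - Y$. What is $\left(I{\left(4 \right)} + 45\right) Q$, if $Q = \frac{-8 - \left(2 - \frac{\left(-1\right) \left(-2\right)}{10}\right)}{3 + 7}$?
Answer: $- \frac{2009}{50} \approx -40.18$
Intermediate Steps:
$I{\left(Y \right)} = - Y$
$Q = - \frac{49}{50}$ ($Q = \frac{-8 + \left(2 \cdot \frac{1}{10} - 2\right)}{10} = \left(-8 + \left(\frac{1}{5} - 2\right)\right) \frac{1}{10} = \left(-8 - \frac{9}{5}\right) \frac{1}{10} = \left(- \frac{49}{5}\right) \frac{1}{10} = - \frac{49}{50} \approx -0.98$)
$\left(I{\left(4 \right)} + 45\right) Q = \left(\left(-1\right) 4 + 45\right) \left(- \frac{49}{50}\right) = \left(-4 + 45\right) \left(- \frac{49}{50}\right) = 41 \left(- \frac{49}{50}\right) = - \frac{2009}{50}$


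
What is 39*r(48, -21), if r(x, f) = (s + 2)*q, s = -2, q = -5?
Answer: 0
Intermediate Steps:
r(x, f) = 0 (r(x, f) = (-2 + 2)*(-5) = 0*(-5) = 0)
39*r(48, -21) = 39*0 = 0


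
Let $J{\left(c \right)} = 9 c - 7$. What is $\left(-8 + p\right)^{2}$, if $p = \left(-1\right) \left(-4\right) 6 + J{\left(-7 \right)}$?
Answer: $2916$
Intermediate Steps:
$J{\left(c \right)} = -7 + 9 c$
$p = -46$ ($p = \left(-1\right) \left(-4\right) 6 + \left(-7 + 9 \left(-7\right)\right) = 4 \cdot 6 - 70 = 24 - 70 = -46$)
$\left(-8 + p\right)^{2} = \left(-8 - 46\right)^{2} = \left(-54\right)^{2} = 2916$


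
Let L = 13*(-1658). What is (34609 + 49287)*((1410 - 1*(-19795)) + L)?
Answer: -29279704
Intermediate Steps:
L = -21554
(34609 + 49287)*((1410 - 1*(-19795)) + L) = (34609 + 49287)*((1410 - 1*(-19795)) - 21554) = 83896*((1410 + 19795) - 21554) = 83896*(21205 - 21554) = 83896*(-349) = -29279704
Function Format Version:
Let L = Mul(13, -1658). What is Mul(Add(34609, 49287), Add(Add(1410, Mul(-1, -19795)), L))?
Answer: -29279704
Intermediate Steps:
L = -21554
Mul(Add(34609, 49287), Add(Add(1410, Mul(-1, -19795)), L)) = Mul(Add(34609, 49287), Add(Add(1410, Mul(-1, -19795)), -21554)) = Mul(83896, Add(Add(1410, 19795), -21554)) = Mul(83896, Add(21205, -21554)) = Mul(83896, -349) = -29279704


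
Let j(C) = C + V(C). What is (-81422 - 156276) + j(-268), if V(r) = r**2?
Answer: -166142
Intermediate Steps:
j(C) = C + C**2
(-81422 - 156276) + j(-268) = (-81422 - 156276) - 268*(1 - 268) = -237698 - 268*(-267) = -237698 + 71556 = -166142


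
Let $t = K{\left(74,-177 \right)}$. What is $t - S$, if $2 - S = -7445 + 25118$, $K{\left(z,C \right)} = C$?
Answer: $17494$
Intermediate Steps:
$t = -177$
$S = -17671$ ($S = 2 - \left(-7445 + 25118\right) = 2 - 17673 = -17671$)
$t - S = -177 - -17671 = -177 + 17671 = 17494$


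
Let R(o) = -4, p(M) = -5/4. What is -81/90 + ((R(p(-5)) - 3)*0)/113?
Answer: -9/10 ≈ -0.90000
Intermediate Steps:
p(M) = -5/4 (p(M) = -5*1/4 = -5/4)
-81/90 + ((R(p(-5)) - 3)*0)/113 = -81/90 + ((-4 - 3)*0)/113 = -81*1/90 - 7*0*(1/113) = -9/10 + 0*(1/113) = -9/10 + 0 = -9/10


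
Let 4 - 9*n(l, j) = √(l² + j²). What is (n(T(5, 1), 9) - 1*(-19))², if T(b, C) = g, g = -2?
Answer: (175 - √85)²/81 ≈ 339.30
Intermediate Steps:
T(b, C) = -2
n(l, j) = 4/9 - √(j² + l²)/9 (n(l, j) = 4/9 - √(l² + j²)/9 = 4/9 - √(j² + l²)/9)
(n(T(5, 1), 9) - 1*(-19))² = ((4/9 - √(9² + (-2)²)/9) - 1*(-19))² = ((4/9 - √(81 + 4)/9) + 19)² = ((4/9 - √85/9) + 19)² = (175/9 - √85/9)²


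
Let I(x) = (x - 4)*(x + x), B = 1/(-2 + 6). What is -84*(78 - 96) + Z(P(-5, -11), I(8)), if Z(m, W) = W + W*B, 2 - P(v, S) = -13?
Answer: 1592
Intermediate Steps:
B = 1/4 ≈ 0.25000
P(v, S) = 15 (P(v, S) = 2 - 1*(-13) = 2 + 13 = 15)
I(x) = 2*x*(-4 + x) (I(x) = (-4 + x)*(2*x) = 2*x*(-4 + x))
Z(m, W) = 5*W/4 (Z(m, W) = W + W*(1/4) = W + W/4 = 5*W/4)
-84*(78 - 96) + Z(P(-5, -11), I(8)) = -84*(78 - 96) + 5*(2*8*(-4 + 8))/4 = -84*(-18) + 5*(2*8*4)/4 = 1512 + (5/4)*64 = 1512 + 80 = 1592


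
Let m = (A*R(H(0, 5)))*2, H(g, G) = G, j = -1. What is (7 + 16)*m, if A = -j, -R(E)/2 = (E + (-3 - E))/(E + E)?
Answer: 138/5 ≈ 27.600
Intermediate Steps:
R(E) = 3/E (R(E) = -2*(E + (-3 - E))/(E + E) = -(-6)/(2*E) = -(-6)*1/(2*E) = -(-3)/E = 3/E)
A = 1 (A = -1*(-1) = 1)
m = 6/5 (m = (1*(3/5))*2 = (1*(3*(⅕)))*2 = (1*(⅗))*2 = (⅗)*2 = 6/5 ≈ 1.2000)
(7 + 16)*m = (7 + 16)*(6/5) = 23*(6/5) = 138/5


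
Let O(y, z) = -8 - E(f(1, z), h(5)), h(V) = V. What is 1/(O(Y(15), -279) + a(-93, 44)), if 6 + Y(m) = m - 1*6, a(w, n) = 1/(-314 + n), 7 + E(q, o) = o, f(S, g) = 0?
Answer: -270/1621 ≈ -0.16656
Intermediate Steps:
E(q, o) = -7 + o
Y(m) = -12 + m (Y(m) = -6 + (m - 1*6) = -6 + (m - 6) = -6 + (-6 + m) = -12 + m)
O(y, z) = -6 (O(y, z) = -8 - (-7 + 5) = -8 - 1*(-2) = -8 + 2 = -6)
1/(O(Y(15), -279) + a(-93, 44)) = 1/(-6 + 1/(-314 + 44)) = 1/(-6 + 1/(-270)) = 1/(-6 - 1/270) = 1/(-1621/270) = -270/1621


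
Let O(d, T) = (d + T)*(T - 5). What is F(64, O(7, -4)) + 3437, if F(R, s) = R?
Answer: 3501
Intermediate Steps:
O(d, T) = (-5 + T)*(T + d) (O(d, T) = (T + d)*(-5 + T) = (-5 + T)*(T + d))
F(64, O(7, -4)) + 3437 = 64 + 3437 = 3501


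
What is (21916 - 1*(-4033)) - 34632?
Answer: -8683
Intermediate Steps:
(21916 - 1*(-4033)) - 34632 = (21916 + 4033) - 34632 = 25949 - 34632 = -8683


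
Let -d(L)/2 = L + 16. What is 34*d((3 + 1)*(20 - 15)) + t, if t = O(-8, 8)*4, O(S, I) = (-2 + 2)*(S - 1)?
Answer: -2448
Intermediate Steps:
O(S, I) = 0 (O(S, I) = 0*(-1 + S) = 0)
d(L) = -32 - 2*L (d(L) = -2*(L + 16) = -2*(16 + L) = -32 - 2*L)
t = 0 (t = 0*4 = 0)
34*d((3 + 1)*(20 - 15)) + t = 34*(-32 - 2*(3 + 1)*(20 - 15)) + 0 = 34*(-32 - 8*5) + 0 = 34*(-32 - 2*20) + 0 = 34*(-32 - 40) + 0 = 34*(-72) + 0 = -2448 + 0 = -2448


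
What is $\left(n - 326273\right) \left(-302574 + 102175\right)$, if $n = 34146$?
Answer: $58541958673$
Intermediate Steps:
$\left(n - 326273\right) \left(-302574 + 102175\right) = \left(34146 - 326273\right) \left(-302574 + 102175\right) = \left(-292127\right) \left(-200399\right) = 58541958673$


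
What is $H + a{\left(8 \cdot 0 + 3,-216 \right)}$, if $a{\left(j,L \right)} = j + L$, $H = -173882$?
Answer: $-174095$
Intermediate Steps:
$a{\left(j,L \right)} = L + j$
$H + a{\left(8 \cdot 0 + 3,-216 \right)} = -173882 + \left(-216 + \left(8 \cdot 0 + 3\right)\right) = -173882 + \left(-216 + \left(0 + 3\right)\right) = -173882 + \left(-216 + 3\right) = -173882 - 213 = -174095$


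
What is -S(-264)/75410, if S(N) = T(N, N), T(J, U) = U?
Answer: 132/37705 ≈ 0.0035009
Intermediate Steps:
S(N) = N
-S(-264)/75410 = -(-264)/75410 = -1*(-132/37705) = 132/37705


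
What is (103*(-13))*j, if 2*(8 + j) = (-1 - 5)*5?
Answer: 30797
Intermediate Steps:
j = -23 (j = -8 + ((-1 - 5)*5)/2 = -8 + (-6*5)/2 = -8 + (½)*(-30) = -8 - 15 = -23)
(103*(-13))*j = (103*(-13))*(-23) = -1339*(-23) = 30797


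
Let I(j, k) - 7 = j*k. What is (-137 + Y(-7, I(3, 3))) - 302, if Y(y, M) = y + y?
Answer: -453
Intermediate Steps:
I(j, k) = 7 + j*k
Y(y, M) = 2*y
(-137 + Y(-7, I(3, 3))) - 302 = (-137 + 2*(-7)) - 302 = (-137 - 14) - 302 = -151 - 302 = -453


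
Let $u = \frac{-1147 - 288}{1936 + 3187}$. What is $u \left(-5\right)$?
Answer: $\frac{7175}{5123} \approx 1.4005$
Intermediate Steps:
$u = - \frac{1435}{5123} \approx -0.28011$
$u \left(-5\right) = \left(- \frac{1435}{5123}\right) \left(-5\right) = \frac{7175}{5123}$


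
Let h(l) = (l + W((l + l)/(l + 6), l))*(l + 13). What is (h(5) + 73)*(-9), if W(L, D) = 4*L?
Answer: -22617/11 ≈ -2056.1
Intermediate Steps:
h(l) = (13 + l)*(l + 8*l/(6 + l)) (h(l) = (l + 4*((l + l)/(l + 6)))*(l + 13) = (l + 4*((2*l)/(6 + l)))*(13 + l) = (l + 4*(2*l/(6 + l)))*(13 + l) = (l + 8*l/(6 + l))*(13 + l) = (13 + l)*(l + 8*l/(6 + l)))
(h(5) + 73)*(-9) = (5*(182 + 5**2 + 27*5)/(6 + 5) + 73)*(-9) = (5*(182 + 25 + 135)/11 + 73)*(-9) = (5*(1/11)*342 + 73)*(-9) = (1710/11 + 73)*(-9) = (2513/11)*(-9) = -22617/11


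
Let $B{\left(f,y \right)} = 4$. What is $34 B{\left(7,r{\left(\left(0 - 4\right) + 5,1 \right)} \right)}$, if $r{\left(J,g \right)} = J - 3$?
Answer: $136$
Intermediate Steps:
$r{\left(J,g \right)} = -3 + J$
$34 B{\left(7,r{\left(\left(0 - 4\right) + 5,1 \right)} \right)} = 34 \cdot 4 = 136$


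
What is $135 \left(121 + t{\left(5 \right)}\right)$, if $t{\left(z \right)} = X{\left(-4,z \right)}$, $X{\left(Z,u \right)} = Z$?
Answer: $15795$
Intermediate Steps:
$t{\left(z \right)} = -4$
$135 \left(121 + t{\left(5 \right)}\right) = 135 \left(121 - 4\right) = 135 \cdot 117 = 15795$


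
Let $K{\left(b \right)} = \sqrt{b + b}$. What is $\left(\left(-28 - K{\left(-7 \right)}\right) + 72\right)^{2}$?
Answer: $\left(44 - i \sqrt{14}\right)^{2} \approx 1922.0 - 329.27 i$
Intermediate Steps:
$K{\left(b \right)} = \sqrt{2} \sqrt{b}$ ($K{\left(b \right)} = \sqrt{2 b} = \sqrt{2} \sqrt{b}$)
$\left(\left(-28 - K{\left(-7 \right)}\right) + 72\right)^{2} = \left(\left(-28 - \sqrt{2} \sqrt{-7}\right) + 72\right)^{2} = \left(\left(-28 - \sqrt{2} i \sqrt{7}\right) + 72\right)^{2} = \left(\left(-28 - i \sqrt{14}\right) + 72\right)^{2} = \left(44 - i \sqrt{14}\right)^{2}$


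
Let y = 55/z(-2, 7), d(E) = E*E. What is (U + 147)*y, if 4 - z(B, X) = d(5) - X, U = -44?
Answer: -5665/14 ≈ -404.64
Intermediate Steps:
d(E) = E²
z(B, X) = -21 + X (z(B, X) = 4 - (5² - X) = 4 - (25 - X) = 4 + (-25 + X) = -21 + X)
y = -55/14 (y = 55/(-21 + 7) = 55/(-14) = 55*(-1/14) = -55/14 ≈ -3.9286)
(U + 147)*y = (-44 + 147)*(-55/14) = 103*(-55/14) = -5665/14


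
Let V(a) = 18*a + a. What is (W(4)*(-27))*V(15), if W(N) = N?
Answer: -30780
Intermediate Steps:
V(a) = 19*a
(W(4)*(-27))*V(15) = (4*(-27))*(19*15) = -108*285 = -30780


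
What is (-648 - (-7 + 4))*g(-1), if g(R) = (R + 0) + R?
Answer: 1290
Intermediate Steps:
g(R) = 2*R (g(R) = R + R = 2*R)
(-648 - (-7 + 4))*g(-1) = (-648 - (-7 + 4))*(2*(-1)) = (-648 - 1*(-3))*(-2) = (-648 + 3)*(-2) = -645*(-2) = 1290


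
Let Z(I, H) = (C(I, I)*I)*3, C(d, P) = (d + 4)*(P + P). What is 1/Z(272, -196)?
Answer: 1/122517504 ≈ 8.1621e-9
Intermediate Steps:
C(d, P) = 2*P*(4 + d) (C(d, P) = (4 + d)*(2*P) = 2*P*(4 + d))
Z(I, H) = 6*I²*(4 + I) (Z(I, H) = ((2*I*(4 + I))*I)*3 = (2*I²*(4 + I))*3 = 6*I²*(4 + I))
1/Z(272, -196) = 1/(6*272²*(4 + 272)) = 1/(6*73984*276) = 1/122517504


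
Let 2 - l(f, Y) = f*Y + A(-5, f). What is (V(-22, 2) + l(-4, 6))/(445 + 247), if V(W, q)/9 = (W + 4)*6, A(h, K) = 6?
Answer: -238/173 ≈ -1.3757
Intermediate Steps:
V(W, q) = 216 + 54*W (V(W, q) = 9*((W + 4)*6) = 9*((4 + W)*6) = 9*(24 + 6*W) = 216 + 54*W)
l(f, Y) = -4 - Y*f (l(f, Y) = 2 - (f*Y + 6) = 2 - (Y*f + 6) = 2 - (6 + Y*f) = 2 + (-6 - Y*f) = -4 - Y*f)
(V(-22, 2) + l(-4, 6))/(445 + 247) = ((216 + 54*(-22)) + (-4 - 1*6*(-4)))/(445 + 247) = ((216 - 1188) + (-4 + 24))/692 = (-972 + 20)*(1/692) = -952*1/692 = -238/173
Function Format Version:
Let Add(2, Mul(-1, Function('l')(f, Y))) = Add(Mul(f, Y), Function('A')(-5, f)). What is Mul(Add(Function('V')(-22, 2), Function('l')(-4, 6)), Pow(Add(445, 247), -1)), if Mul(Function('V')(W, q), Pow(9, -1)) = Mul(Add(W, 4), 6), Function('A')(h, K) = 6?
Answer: Rational(-238, 173) ≈ -1.3757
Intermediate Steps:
Function('V')(W, q) = Add(216, Mul(54, W)) (Function('V')(W, q) = Mul(9, Mul(Add(W, 4), 6)) = Mul(9, Mul(Add(4, W), 6)) = Mul(9, Add(24, Mul(6, W))) = Add(216, Mul(54, W)))
Function('l')(f, Y) = Add(-4, Mul(-1, Y, f)) (Function('l')(f, Y) = Add(2, Mul(-1, Add(Mul(f, Y), 6))) = Add(2, Mul(-1, Add(Mul(Y, f), 6))) = Add(2, Mul(-1, Add(6, Mul(Y, f)))) = Add(2, Add(-6, Mul(-1, Y, f))) = Add(-4, Mul(-1, Y, f)))
Mul(Add(Function('V')(-22, 2), Function('l')(-4, 6)), Pow(Add(445, 247), -1)) = Mul(Add(Add(216, Mul(54, -22)), Add(-4, Mul(-1, 6, -4))), Pow(Add(445, 247), -1)) = Mul(Add(Add(216, -1188), Add(-4, 24)), Pow(692, -1)) = Mul(Add(-972, 20), Rational(1, 692)) = Mul(-952, Rational(1, 692)) = Rational(-238, 173)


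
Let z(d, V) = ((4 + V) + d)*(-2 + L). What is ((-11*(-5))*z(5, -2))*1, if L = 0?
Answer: -770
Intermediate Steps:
z(d, V) = -8 - 2*V - 2*d (z(d, V) = ((4 + V) + d)*(-2 + 0) = (4 + V + d)*(-2) = -8 - 2*V - 2*d)
((-11*(-5))*z(5, -2))*1 = ((-11*(-5))*(-8 - 2*(-2) - 2*5))*1 = (55*(-8 + 4 - 10))*1 = (55*(-14))*1 = -770*1 = -770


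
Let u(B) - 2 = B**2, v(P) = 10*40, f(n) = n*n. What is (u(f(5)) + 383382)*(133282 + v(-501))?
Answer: 51335091138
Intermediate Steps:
f(n) = n**2
v(P) = 400
u(B) = 2 + B**2
(u(f(5)) + 383382)*(133282 + v(-501)) = ((2 + (5**2)**2) + 383382)*(133282 + 400) = ((2 + 25**2) + 383382)*133682 = ((2 + 625) + 383382)*133682 = (627 + 383382)*133682 = 384009*133682 = 51335091138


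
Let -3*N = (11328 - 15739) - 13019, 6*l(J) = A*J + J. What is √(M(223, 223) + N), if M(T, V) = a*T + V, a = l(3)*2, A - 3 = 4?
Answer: √7817 ≈ 88.414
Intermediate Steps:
A = 7 (A = 3 + 4 = 7)
l(J) = 4*J/3 (l(J) = (7*J + J)/6 = (8*J)/6 = 4*J/3)
a = 8 (a = ((4/3)*3)*2 = 4*2 = 8)
M(T, V) = V + 8*T (M(T, V) = 8*T + V = V + 8*T)
N = 5810 (N = -((11328 - 15739) - 13019)/3 = -(-4411 - 13019)/3 = -⅓*(-17430) = 5810)
√(M(223, 223) + N) = √((223 + 8*223) + 5810) = √((223 + 1784) + 5810) = √(2007 + 5810) = √7817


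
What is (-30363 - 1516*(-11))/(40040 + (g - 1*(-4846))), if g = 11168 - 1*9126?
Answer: -13687/46928 ≈ -0.29166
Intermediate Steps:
g = 2042 (g = 11168 - 9126 = 2042)
(-30363 - 1516*(-11))/(40040 + (g - 1*(-4846))) = (-30363 - 1516*(-11))/(40040 + (2042 - 1*(-4846))) = (-30363 + 16676)/(40040 + (2042 + 4846)) = -13687/(40040 + 6888) = -13687/46928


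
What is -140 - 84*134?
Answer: -11396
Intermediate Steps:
-140 - 84*134 = -140 - 11256 = -11396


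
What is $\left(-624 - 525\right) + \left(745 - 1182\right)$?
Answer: $-1586$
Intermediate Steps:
$\left(-624 - 525\right) + \left(745 - 1182\right) = \left(-624 - 525\right) - 437 = -1149 - 437 = -1586$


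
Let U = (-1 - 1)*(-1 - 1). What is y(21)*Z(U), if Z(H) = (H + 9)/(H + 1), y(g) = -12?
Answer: -156/5 ≈ -31.200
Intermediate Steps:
U = 4 (U = -2*(-2) = 4)
Z(H) = (9 + H)/(1 + H)
y(21)*Z(U) = -12*(9 + 4)/(1 + 4) = -12*13/5 = -156/5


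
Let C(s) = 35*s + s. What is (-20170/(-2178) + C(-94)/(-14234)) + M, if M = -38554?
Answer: -27157800479/704583 ≈ -38545.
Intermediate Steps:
C(s) = 36*s
(-20170/(-2178) + C(-94)/(-14234)) + M = (-20170/(-2178) + (36*(-94))/(-14234)) - 38554 = (-20170*(-1/2178) - 3384*(-1/14234)) - 38554 = (10085/1089 + 1692/7117) - 38554 = 6692503/704583 - 38554 = -27157800479/704583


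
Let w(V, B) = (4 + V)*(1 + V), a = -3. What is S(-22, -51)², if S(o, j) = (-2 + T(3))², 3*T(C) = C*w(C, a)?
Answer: 456976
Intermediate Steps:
w(V, B) = (1 + V)*(4 + V)
T(C) = C*(4 + C² + 5*C)/3 (T(C) = (C*(4 + C² + 5*C))/3 = C*(4 + C² + 5*C)/3)
S(o, j) = 676 (S(o, j) = (-2 + (⅓)*3*(4 + 3² + 5*3))² = (-2 + (⅓)*3*(4 + 9 + 15))² = (-2 + (⅓)*3*28)² = (-2 + 28)² = 26² = 676)
S(-22, -51)² = 676² = 456976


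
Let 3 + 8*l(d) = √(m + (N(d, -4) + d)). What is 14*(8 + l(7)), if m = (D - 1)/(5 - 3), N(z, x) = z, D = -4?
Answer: 427/4 + 7*√46/8 ≈ 112.68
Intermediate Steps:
m = -5/2 (m = (-4 - 1)/(5 - 3) = -5/2 ≈ -2.5000)
l(d) = -3/8 + √(-5/2 + 2*d)/8 (l(d) = -3/8 + √(-5/2 + (d + d))/8 = -3/8 + √(-5/2 + 2*d)/8)
14*(8 + l(7)) = 14*(8 + (-3/8 + √(-10 + 8*7)/16)) = 14*(8 + (-3/8 + √(-10 + 56)/16)) = 14*(8 + (-3/8 + √46/16)) = 14*(61/8 + √46/16) = 427/4 + 7*√46/8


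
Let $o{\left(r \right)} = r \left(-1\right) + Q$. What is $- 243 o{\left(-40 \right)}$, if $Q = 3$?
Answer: $-10449$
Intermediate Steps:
$o{\left(r \right)} = 3 - r$ ($o{\left(r \right)} = r \left(-1\right) + 3 = - r + 3 = 3 - r$)
$- 243 o{\left(-40 \right)} = - 243 \left(3 - -40\right) = - 243 \left(3 + 40\right) = \left(-243\right) 43 = -10449$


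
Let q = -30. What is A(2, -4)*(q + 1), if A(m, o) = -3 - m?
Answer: 145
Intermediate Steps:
A(2, -4)*(q + 1) = (-3 - 1*2)*(-30 + 1) = (-3 - 2)*(-29) = -5*(-29) = 145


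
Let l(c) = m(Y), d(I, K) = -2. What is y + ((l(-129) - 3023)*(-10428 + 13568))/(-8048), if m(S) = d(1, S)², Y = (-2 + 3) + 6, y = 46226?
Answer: 95376627/2012 ≈ 47404.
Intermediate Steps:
Y = 7 (Y = 1 + 6 = 7)
m(S) = 4 (m(S) = (-2)² = 4)
l(c) = 4
y + ((l(-129) - 3023)*(-10428 + 13568))/(-8048) = 46226 + ((4 - 3023)*(-10428 + 13568))/(-8048) = 46226 - 3019*3140*(-1/8048) = 46226 - 9479660*(-1/8048) = 46226 + 2369915/2012 = 95376627/2012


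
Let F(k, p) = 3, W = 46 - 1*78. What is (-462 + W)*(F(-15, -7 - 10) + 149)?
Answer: -75088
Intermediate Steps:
W = -32 (W = 46 - 78 = -32)
(-462 + W)*(F(-15, -7 - 10) + 149) = (-462 - 32)*(3 + 149) = -494*152 = -75088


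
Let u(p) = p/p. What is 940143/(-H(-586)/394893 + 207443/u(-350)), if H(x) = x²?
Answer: 371255889699/81917445203 ≈ 4.5321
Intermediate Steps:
u(p) = 1
940143/(-H(-586)/394893 + 207443/u(-350)) = 940143/(-1*(-586)²/394893 + 207443/1) = 940143/(-1*343396*(1/394893) + 207443*1) = 940143/(-343396*1/394893 + 207443) = 940143/(-343396/394893 + 207443) = 940143/(81917445203/394893) = 940143*(394893/81917445203) = 371255889699/81917445203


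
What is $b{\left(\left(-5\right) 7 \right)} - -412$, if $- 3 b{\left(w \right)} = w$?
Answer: $\frac{1271}{3} \approx 423.67$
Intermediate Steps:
$b{\left(w \right)} = - \frac{w}{3}$
$b{\left(\left(-5\right) 7 \right)} - -412 = - \frac{\left(-5\right) 7}{3} - -412 = \left(- \frac{1}{3}\right) \left(-35\right) + 412 = \frac{35}{3} + 412 = \frac{1271}{3}$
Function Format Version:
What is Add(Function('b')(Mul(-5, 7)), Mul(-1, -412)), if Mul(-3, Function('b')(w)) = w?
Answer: Rational(1271, 3) ≈ 423.67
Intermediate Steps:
Function('b')(w) = Mul(Rational(-1, 3), w)
Add(Function('b')(Mul(-5, 7)), Mul(-1, -412)) = Add(Mul(Rational(-1, 3), Mul(-5, 7)), Mul(-1, -412)) = Add(Mul(Rational(-1, 3), -35), 412) = Add(Rational(35, 3), 412) = Rational(1271, 3)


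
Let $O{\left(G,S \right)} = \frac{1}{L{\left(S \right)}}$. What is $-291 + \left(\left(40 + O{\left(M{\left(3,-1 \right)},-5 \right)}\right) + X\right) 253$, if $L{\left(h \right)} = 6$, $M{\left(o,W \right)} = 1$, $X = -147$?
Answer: $- \frac{163919}{6} \approx -27320.0$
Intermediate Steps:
$O{\left(G,S \right)} = \frac{1}{6}$
$-291 + \left(\left(40 + O{\left(M{\left(3,-1 \right)},-5 \right)}\right) + X\right) 253 = -291 + \left(\left(40 + \frac{1}{6}\right) - 147\right) 253 = -291 + \left(\frac{241}{6} - 147\right) 253 = -291 - \frac{162173}{6} = - \frac{163919}{6}$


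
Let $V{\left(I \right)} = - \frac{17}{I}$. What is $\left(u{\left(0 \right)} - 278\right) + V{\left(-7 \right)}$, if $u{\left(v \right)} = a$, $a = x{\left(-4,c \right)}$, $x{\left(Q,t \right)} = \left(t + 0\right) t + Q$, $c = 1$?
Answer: $- \frac{1950}{7} \approx -278.57$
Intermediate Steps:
$x{\left(Q,t \right)} = Q + t^{2}$ ($x{\left(Q,t \right)} = t t + Q = t^{2} + Q = Q + t^{2}$)
$a = -3$ ($a = -4 + 1^{2} = -4 + 1 = -3$)
$u{\left(v \right)} = -3$
$\left(u{\left(0 \right)} - 278\right) + V{\left(-7 \right)} = \left(-3 - 278\right) - \frac{17}{-7} = -281 - - \frac{17}{7} = -281 + \frac{17}{7} = - \frac{1950}{7}$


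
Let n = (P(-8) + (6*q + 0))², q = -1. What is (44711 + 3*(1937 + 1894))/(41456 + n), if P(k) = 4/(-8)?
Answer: 224816/165993 ≈ 1.3544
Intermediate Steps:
P(k) = -½ (P(k) = 4*(-⅛) = -½)
n = 169/4 (n = (-½ + (6*(-1) + 0))² = (-½ + (-6 + 0))² = (-½ - 6)² = (-13/2)² = 169/4 ≈ 42.250)
(44711 + 3*(1937 + 1894))/(41456 + n) = (44711 + 3*(1937 + 1894))/(41456 + 169/4) = (44711 + 3*3831)/(165993/4) = (44711 + 11493)*(4/165993) = 56204*(4/165993) = 224816/165993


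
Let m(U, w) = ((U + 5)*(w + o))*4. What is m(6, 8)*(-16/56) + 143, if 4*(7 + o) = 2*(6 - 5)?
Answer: 869/7 ≈ 124.14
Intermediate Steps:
o = -13/2 (o = -7 + (2*(6 - 5))/4 = -7 + (2*1)/4 = -7 + (¼)*2 = -7 + ½ = -13/2 ≈ -6.5000)
m(U, w) = 4*(5 + U)*(-13/2 + w) (m(U, w) = ((U + 5)*(w - 13/2))*4 = ((5 + U)*(-13/2 + w))*4 = 4*(5 + U)*(-13/2 + w))
m(6, 8)*(-16/56) + 143 = (-130 - 26*6 + 20*8 + 4*6*8)*(-16/56) + 143 = (-130 - 156 + 160 + 192)*(-16*1/56) + 143 = 66*(-2/7) + 143 = -132/7 + 143 = 869/7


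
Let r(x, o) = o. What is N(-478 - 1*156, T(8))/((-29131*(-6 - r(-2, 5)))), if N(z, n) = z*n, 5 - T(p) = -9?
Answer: -8876/320441 ≈ -0.027699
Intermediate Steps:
T(p) = 14 (T(p) = 5 - 1*(-9) = 5 + 9 = 14)
N(z, n) = n*z
N(-478 - 1*156, T(8))/((-29131*(-6 - r(-2, 5)))) = (14*(-478 - 1*156))/((-29131*(-6 - 1*5))) = (14*(-478 - 156))/((-29131*(-6 - 5))) = (14*(-634))/((-29131*(-11))) = -8876/320441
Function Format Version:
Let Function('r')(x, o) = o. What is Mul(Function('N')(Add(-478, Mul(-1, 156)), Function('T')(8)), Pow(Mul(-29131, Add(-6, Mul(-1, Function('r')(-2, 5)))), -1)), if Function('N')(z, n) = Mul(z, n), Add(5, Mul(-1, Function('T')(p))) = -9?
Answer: Rational(-8876, 320441) ≈ -0.027699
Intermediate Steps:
Function('T')(p) = 14 (Function('T')(p) = Add(5, Mul(-1, -9)) = Add(5, 9) = 14)
Function('N')(z, n) = Mul(n, z)
Mul(Function('N')(Add(-478, Mul(-1, 156)), Function('T')(8)), Pow(Mul(-29131, Add(-6, Mul(-1, Function('r')(-2, 5)))), -1)) = Mul(Mul(14, Add(-478, Mul(-1, 156))), Pow(Mul(-29131, Add(-6, Mul(-1, 5))), -1)) = Mul(Mul(14, Add(-478, -156)), Pow(Mul(-29131, Add(-6, -5)), -1)) = Mul(Mul(14, -634), Pow(Mul(-29131, -11), -1)) = Mul(-8876, Pow(320441, -1)) = Mul(-8876, Rational(1, 320441)) = Rational(-8876, 320441)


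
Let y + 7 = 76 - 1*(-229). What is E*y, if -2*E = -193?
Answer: 28757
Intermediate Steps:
E = 193/2 (E = -½*(-193) = 193/2 ≈ 96.500)
y = 298 (y = -7 + (76 - 1*(-229)) = -7 + (76 + 229) = -7 + 305 = 298)
E*y = (193/2)*298 = 28757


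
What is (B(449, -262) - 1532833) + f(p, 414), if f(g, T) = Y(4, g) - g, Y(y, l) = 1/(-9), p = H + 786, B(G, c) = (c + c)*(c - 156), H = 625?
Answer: -11836909/9 ≈ -1.3152e+6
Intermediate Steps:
B(G, c) = 2*c*(-156 + c) (B(G, c) = (2*c)*(-156 + c) = 2*c*(-156 + c))
p = 1411 (p = 625 + 786 = 1411)
Y(y, l) = -⅑
f(g, T) = -⅑ - g
(B(449, -262) - 1532833) + f(p, 414) = (2*(-262)*(-156 - 262) - 1532833) + (-⅑ - 1*1411) = (2*(-262)*(-418) - 1532833) + (-⅑ - 1411) = (219032 - 1532833) - 12700/9 = -1313801 - 12700/9 = -11836909/9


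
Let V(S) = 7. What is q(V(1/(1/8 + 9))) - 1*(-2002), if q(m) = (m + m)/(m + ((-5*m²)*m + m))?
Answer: 486484/243 ≈ 2002.0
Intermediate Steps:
q(m) = 2*m/(-5*m³ + 2*m) (q(m) = (2*m)/(m + (-5*m³ + m)) = (2*m)/(m + (m - 5*m³)) = (2*m)/(-5*m³ + 2*m) = 2*m/(-5*m³ + 2*m))
q(V(1/(1/8 + 9))) - 1*(-2002) = -2/(-2 + 5*7²) - 1*(-2002) = -2/(-2 + 5*49) + 2002 = -2/(-2 + 245) + 2002 = -2/243 + 2002 = 486484/243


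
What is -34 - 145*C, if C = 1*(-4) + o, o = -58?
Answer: 8956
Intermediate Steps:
C = -62 (C = 1*(-4) - 58 = -4 - 58 = -62)
-34 - 145*C = -34 - 145*(-62) = -34 + 8990 = 8956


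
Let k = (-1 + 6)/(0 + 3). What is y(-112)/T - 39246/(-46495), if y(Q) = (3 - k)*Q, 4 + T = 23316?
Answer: 170242406/203229645 ≈ 0.83768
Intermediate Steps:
T = 23312 (T = -4 + 23316 = 23312)
k = 5/3 ≈ 1.6667
y(Q) = 4*Q/3 (y(Q) = (3 - 1*5/3)*Q = (3 - 5/3)*Q = 4*Q/3)
y(-112)/T - 39246/(-46495) = ((4/3)*(-112))/23312 - 39246/(-46495) = -448/3*1/23312 - 39246*(-1/46495) = -28/4371 + 39246/46495 = 170242406/203229645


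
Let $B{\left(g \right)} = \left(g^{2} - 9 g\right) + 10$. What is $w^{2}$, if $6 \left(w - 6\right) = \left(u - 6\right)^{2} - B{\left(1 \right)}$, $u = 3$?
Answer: $\frac{1849}{36} \approx 51.361$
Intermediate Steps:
$B{\left(g \right)} = 10 + g^{2} - 9 g$
$w = \frac{43}{6}$ ($w = 6 + \frac{\left(3 - 6\right)^{2} - \left(10 + 1^{2} - 9\right)}{6} = 6 + \frac{\left(-3\right)^{2} - \left(10 + 1 - 9\right)}{6} = 6 + \frac{9 - 2}{6} = 6 + \frac{1}{6} \cdot 7 = 6 + \frac{7}{6} = \frac{43}{6} \approx 7.1667$)
$w^{2} = \left(\frac{43}{6}\right)^{2} = \frac{1849}{36}$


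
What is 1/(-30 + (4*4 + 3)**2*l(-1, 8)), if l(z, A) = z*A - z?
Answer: -1/2557 ≈ -0.00039108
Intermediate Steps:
l(z, A) = -z + A*z (l(z, A) = A*z - z = -z + A*z)
1/(-30 + (4*4 + 3)**2*l(-1, 8)) = 1/(-30 + (4*4 + 3)**2*(-(-1 + 8))) = 1/(-30 + (16 + 3)**2*(-1*7)) = 1/(-30 + 19**2*(-7)) = 1/(-30 + 361*(-7)) = 1/(-30 - 2527) = 1/(-2557) = -1/2557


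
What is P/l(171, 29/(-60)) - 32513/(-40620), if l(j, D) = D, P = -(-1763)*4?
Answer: -17186191523/1177980 ≈ -14590.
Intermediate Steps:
P = 7052 (P = -43*(-164) = 7052)
P/l(171, 29/(-60)) - 32513/(-40620) = 7052/((29/(-60))) - 32513/(-40620) = 7052/((29*(-1/60))) - 32513*(-1/40620) = 7052/(-29/60) + 32513/40620 = 7052*(-60/29) + 32513/40620 = -423120/29 + 32513/40620 = -17186191523/1177980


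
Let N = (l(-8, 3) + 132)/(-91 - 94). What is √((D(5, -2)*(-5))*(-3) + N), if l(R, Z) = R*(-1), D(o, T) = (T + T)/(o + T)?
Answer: 16*I*√111/37 ≈ 4.556*I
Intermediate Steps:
D(o, T) = 2*T/(T + o) (D(o, T) = (2*T)/(T + o) = 2*T/(T + o))
l(R, Z) = -R
N = -28/37 (N = (-1*(-8) + 132)/(-91 - 94) = (8 + 132)/(-185) = 140*(-1/185) = -28/37 ≈ -0.75676)
√((D(5, -2)*(-5))*(-3) + N) = √(((2*(-2)/(-2 + 5))*(-5))*(-3) - 28/37) = √(((2*(-2)/3)*(-5))*(-3) - 28/37) = √(((2*(-2)*(⅓))*(-5))*(-3) - 28/37) = √(-4/3*(-5)*(-3) - 28/37) = √((20/3)*(-3) - 28/37) = √(-20 - 28/37) = √(-768/37) = 16*I*√111/37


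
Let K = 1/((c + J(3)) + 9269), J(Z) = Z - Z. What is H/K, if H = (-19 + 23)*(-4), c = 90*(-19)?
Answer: -120944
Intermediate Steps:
c = -1710
J(Z) = 0
H = -16 (H = 4*(-4) = -16)
K = 1/7559 (K = 1/((-1710 + 0) + 9269) = 1/(-1710 + 9269) = 1/7559 ≈ 0.00013229)
H/K = -16/1/7559 = -16*7559 = -120944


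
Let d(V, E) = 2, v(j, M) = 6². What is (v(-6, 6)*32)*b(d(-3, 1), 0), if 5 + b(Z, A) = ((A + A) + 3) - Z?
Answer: -4608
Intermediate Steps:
v(j, M) = 36
b(Z, A) = -2 - Z + 2*A (b(Z, A) = -5 + (((A + A) + 3) - Z) = -5 + ((2*A + 3) - Z) = -5 + ((3 + 2*A) - Z) = -5 + (3 - Z + 2*A) = -2 - Z + 2*A)
(v(-6, 6)*32)*b(d(-3, 1), 0) = (36*32)*(-2 - 1*2 + 2*0) = 1152*(-2 - 2 + 0) = 1152*(-4) = -4608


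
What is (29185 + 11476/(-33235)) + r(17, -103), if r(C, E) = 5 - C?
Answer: 969553179/33235 ≈ 29173.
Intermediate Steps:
(29185 + 11476/(-33235)) + r(17, -103) = (29185 + 11476/(-33235)) + (5 - 1*17) = (29185 + 11476*(-1/33235)) + (5 - 17) = (29185 - 11476/33235) - 12 = 969951999/33235 - 12 = 969553179/33235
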